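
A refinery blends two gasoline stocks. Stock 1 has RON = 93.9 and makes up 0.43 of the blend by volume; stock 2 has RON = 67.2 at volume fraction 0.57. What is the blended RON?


Linear blending: RON_blend = sum(vi * RONi)
Contribution 1: 0.43 * 93.9 = 40.377
Contribution 2: 0.57 * 67.2 = 38.304
RON_blend = 40.377 + 38.304 = 78.681

78.681


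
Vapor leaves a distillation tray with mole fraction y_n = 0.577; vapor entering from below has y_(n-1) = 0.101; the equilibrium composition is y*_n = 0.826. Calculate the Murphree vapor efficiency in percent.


Murphree vapor efficiency: EMV = (y_n - y_(n-1)) / (y*_n - y_(n-1)) * 100
EMV = (0.577 - 0.101) / (0.826 - 0.101) * 100 = 0.476 / 0.725 * 100 = 65.66

65.66 %


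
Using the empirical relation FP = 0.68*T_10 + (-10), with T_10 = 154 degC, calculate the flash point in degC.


FP = 0.68 * 154 + (-10) = 94.72

94.72 degC


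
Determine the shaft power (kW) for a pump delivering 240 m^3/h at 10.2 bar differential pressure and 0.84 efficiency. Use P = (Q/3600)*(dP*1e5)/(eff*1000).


Q = 240 / 3600 = 0.0666667 m^3/s
P = 0.0666667 * (10.2 * 1e5) / 0.84 / 1000 = 80.95

80.95 kW


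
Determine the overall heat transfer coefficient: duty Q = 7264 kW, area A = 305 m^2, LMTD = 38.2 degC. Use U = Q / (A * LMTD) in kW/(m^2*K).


From Q = U*A*LMTD, U = Q / (A * LMTD)
U = 7264 / (305 * 38.2) = 7264 / 11651 = 0.6235

0.6235 kW/(m^2*K)


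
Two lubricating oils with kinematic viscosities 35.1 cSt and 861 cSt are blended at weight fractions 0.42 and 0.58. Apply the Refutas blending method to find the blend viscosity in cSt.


Refutas method: VBN_i = 14.534*ln(ln(visc_i + 0.8)) + 10.975, blended linearly by mass fraction; since VBN is linear in VBI_i = ln(ln(visc_i + 0.8)) and the fractions sum to 1, blend VBI directly: visc = exp(exp(VBI_blend)) - 0.8
VBI_1 = ln(ln(35.1 + 0.8)) = 1.27557
VBI_2 = ln(ln(861 + 0.8)) = 1.91088
VBI_blend = 0.42 * 1.27557 + 0.58 * 1.91088 = 1.64405
visc_blend = exp(exp(1.64405)) - 0.8 = 176.2

176.2 cSt


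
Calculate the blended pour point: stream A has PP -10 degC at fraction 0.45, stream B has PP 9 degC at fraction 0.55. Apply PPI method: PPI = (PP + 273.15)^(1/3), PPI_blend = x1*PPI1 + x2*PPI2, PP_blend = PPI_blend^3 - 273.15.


PPI_1 = (-10 + 273.15)^(1/3) = 6.408176
PPI_2 = (9 + 273.15)^(1/3) = 6.558835
PPI_blend = 0.45 * 6.408176 + 0.55 * 6.558835 = 6.491038
PP_blend = 6.491038^3 - 273.15 = 273.4906 - 273.15 = 0.34

0.34 degC


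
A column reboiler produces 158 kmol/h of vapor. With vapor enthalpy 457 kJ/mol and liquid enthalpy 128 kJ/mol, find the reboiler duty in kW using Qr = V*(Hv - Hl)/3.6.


Qr = 158 * (457 - 128) / 3.6 = 158 * 329 / 3.6 = 14440

14440 kW


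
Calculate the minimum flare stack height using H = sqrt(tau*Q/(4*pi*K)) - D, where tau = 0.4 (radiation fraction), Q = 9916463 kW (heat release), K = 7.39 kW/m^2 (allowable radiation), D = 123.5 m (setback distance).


tau*Q/(4*pi*K) = 0.4 * 9916463 / (4 * pi * 7.39) = 42713.2
sqrt(42713.2) = 206.672
H = 206.672 - 123.5 = 83.17

83.17 m


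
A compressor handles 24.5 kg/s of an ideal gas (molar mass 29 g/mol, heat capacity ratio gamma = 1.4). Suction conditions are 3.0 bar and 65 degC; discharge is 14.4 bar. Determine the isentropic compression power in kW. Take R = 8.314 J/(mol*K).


Isentropic work: W = m*(gamma/(gamma-1))*(R*T1/MW)*((P2/P1)^((gamma-1)/gamma) - 1)
T1 = 65 + 273.15 = 338.15 K
Pressure ratio = 14.4 / 3.0 = 4.8
Exponent = (1.4 - 1)/1.4 = 0.285714
(P2/P1)^exp - 1 = 4.8^0.285714 - 1 = 0.565453
W = 24.5 * 1.4 / 0.4 * 8.314 * 338.15 / 29 * 0.565453 = 4701

4701 kW


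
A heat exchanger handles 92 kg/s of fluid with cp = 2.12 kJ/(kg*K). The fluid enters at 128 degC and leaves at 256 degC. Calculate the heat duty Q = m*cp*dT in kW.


Q = m_dot * cp * delta_T
delta_T = 256 - 128 = 128 K
Q = 92 * 2.12 * 128
= 195.04 * 128
= 24965.12 kW

24965.12 kW


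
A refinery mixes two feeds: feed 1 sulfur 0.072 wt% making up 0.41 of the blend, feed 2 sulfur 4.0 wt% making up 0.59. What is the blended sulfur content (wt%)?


Linear sulfur blending: S_blend = x1*S1 + x2*S2
Contribution 1: 0.41 * 0.072 = 0.02952 wt%
Contribution 2: 0.59 * 4.0 = 2.36 wt%
S_blend = 0.02952 + 2.36 = 2.38952

2.38952 wt%


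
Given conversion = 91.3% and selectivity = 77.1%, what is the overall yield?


Overall yield = conversion (%) * selectivity (%) / 100
Conversion = 91.3%, Selectivity = 77.1%
Y = 91.3 * 77.1 / 100
= 70.3923 %

70.3923 %


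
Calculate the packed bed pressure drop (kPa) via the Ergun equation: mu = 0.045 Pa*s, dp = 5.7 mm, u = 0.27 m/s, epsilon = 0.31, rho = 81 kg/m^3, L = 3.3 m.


dp = 5.7 mm = 0.0057 m
Viscous term = 150*0.045*0.27*(1-0.31)^2 / (0.0057^2*0.31^3) = 896460
Inertial term = 1.75*81*0.27^2*(1-0.31) / (0.0057*0.31^3) = 41989.4
dP/L = 896460 + 41989.4 = 938449 Pa/m
dP = 938449 * 3.3 / 1000 = 3097 kPa

3097 kPa


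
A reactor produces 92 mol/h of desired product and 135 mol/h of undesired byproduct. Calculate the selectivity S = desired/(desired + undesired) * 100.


Selectivity = desired / (desired + undesired) * 100
Total products = 92 + 135 = 227 mol/h
S = 92 / 227 * 100
= 0.4053 * 100
= 40.53 %

40.53 %


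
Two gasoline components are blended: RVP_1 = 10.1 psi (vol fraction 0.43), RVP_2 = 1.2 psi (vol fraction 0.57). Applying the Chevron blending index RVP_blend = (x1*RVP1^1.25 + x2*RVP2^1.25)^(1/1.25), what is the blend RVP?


Chevron index: RVP_blend = (sum xi*RVPi^1.25)^(1/1.25)
RVP^1.25 terms: 0.43 * 10.1^1.25 + 0.57 * 1.2^1.25 = 8.4582
RVP_blend = 8.4582^(1/1.25) = 5.519

5.519 psi


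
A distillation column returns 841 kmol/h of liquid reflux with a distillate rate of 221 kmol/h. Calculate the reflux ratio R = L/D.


Reflux ratio definition: R = L / D (liquid returned / distillate withdrawn)
L = 841 kmol/h, D = 221 kmol/h
R = 841 / 221 = 3.805

3.805


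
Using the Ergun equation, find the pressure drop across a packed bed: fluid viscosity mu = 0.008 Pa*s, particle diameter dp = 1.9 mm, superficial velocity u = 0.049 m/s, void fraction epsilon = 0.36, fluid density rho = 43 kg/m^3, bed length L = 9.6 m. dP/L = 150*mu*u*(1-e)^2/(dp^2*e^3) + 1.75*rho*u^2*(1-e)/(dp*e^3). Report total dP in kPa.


dp = 1.9 mm = 0.0019 m
Viscous term = 150*0.008*0.049*(1-0.36)^2 / (0.0019^2*0.36^3) = 142996
Inertial term = 1.75*43*0.049^2*(1-0.36) / (0.0019*0.36^3) = 1304.42
dP/L = 142996 + 1304.42 = 144300 Pa/m
dP = 144300 * 9.6 / 1000 = 1385 kPa

1385 kPa


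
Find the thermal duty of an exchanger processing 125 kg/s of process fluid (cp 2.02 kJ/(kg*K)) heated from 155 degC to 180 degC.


Q = m_dot * cp * delta_T
delta_T = 180 - 155 = 25 K
Q = 125 * 2.02 * 25
= 252.5 * 25
= 6312.5 kW

6312.5 kW


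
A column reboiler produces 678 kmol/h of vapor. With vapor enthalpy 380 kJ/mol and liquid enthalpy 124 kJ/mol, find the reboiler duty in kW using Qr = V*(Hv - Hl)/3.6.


Qr = 678 * (380 - 124) / 3.6 = 678 * 256 / 3.6 = 48210

48210 kW


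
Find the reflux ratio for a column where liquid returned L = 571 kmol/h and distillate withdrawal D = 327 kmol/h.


Reflux ratio definition: R = L / D (liquid returned / distillate withdrawn)
L = 571 kmol/h, D = 327 kmol/h
R = 571 / 327 = 1.746

1.746


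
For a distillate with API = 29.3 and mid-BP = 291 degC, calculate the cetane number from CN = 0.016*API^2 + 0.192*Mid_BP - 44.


CN = 0.016 * 29.3^2 + 0.192 * 291 - 44
CN = 13.73584 + 55.872 - 44 = 25.60784

25.60784


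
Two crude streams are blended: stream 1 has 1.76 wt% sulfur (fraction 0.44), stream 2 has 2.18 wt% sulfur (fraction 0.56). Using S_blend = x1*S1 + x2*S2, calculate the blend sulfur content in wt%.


Linear sulfur blending: S_blend = x1*S1 + x2*S2
Contribution 1: 0.44 * 1.76 = 0.7744 wt%
Contribution 2: 0.56 * 2.18 = 1.2208 wt%
S_blend = 0.7744 + 1.2208 = 1.9952

1.9952 wt%


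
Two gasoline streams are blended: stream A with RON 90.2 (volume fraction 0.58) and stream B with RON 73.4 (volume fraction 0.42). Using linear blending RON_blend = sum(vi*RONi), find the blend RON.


Linear blending: RON_blend = sum(vi * RONi)
Contribution 1: 0.58 * 90.2 = 52.316
Contribution 2: 0.42 * 73.4 = 30.828
RON_blend = 52.316 + 30.828 = 83.144

83.144


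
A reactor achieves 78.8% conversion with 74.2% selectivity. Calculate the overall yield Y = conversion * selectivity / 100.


Overall yield = conversion (%) * selectivity (%) / 100
Conversion = 78.8%, Selectivity = 74.2%
Y = 78.8 * 74.2 / 100
= 58.4696 %

58.4696 %


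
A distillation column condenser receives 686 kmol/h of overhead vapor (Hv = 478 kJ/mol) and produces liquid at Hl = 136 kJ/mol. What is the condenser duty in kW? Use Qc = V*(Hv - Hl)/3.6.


Qc = 686 * (478 - 136) / 3.6 = 686 * 342 / 3.6 = 65170

65170 kW


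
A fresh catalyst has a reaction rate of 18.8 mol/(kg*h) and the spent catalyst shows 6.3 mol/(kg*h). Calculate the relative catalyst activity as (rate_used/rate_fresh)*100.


Activity (%) = (rate_used / rate_fresh) * 100
rate_used = 6.3, rate_fresh = 18.8
= (6.3 / 18.8) * 100
= 0.3351 * 100 = 33.51

33.51 %


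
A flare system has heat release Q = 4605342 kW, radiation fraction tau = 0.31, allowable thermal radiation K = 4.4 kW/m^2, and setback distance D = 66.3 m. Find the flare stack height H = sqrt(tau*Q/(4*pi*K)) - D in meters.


tau*Q/(4*pi*K) = 0.31 * 4605342 / (4 * pi * 4.4) = 25820.3
sqrt(25820.3) = 160.687
H = 160.687 - 66.3 = 94.39

94.39 m


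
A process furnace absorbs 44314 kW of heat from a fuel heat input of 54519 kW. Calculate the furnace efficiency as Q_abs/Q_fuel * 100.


Furnace efficiency = Q_absorbed / Q_fuel * 100
= 44314 / 54519 * 100 = 81.28

81.28 %


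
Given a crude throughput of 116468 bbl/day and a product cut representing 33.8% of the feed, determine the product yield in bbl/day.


Crude throughput = 116468 bbl/day
Fraction yield = 33.8%
yield = throughput * fraction / 100
yield = 116468 * 33.8 / 100 = 39366.184

39366.184 bbl/day


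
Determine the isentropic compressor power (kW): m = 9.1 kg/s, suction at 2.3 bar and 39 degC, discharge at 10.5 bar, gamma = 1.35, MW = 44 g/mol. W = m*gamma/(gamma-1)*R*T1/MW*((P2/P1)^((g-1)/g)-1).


Isentropic work: W = m*(gamma/(gamma-1))*(R*T1/MW)*((P2/P1)^((gamma-1)/gamma) - 1)
T1 = 39 + 273.15 = 312.15 K
Pressure ratio = 10.5 / 2.3 = 4.56522
Exponent = (1.35 - 1)/1.35 = 0.259259
(P2/P1)^exp - 1 = 4.56522^0.259259 - 1 = 0.48242
W = 9.1 * 1.35 / 0.35 * 8.314 * 312.15 / 44 * 0.48242 = 998.7

998.7 kW


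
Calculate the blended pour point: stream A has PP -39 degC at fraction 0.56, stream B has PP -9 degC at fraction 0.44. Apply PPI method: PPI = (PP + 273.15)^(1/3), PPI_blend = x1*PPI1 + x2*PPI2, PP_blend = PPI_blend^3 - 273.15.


PPI_1 = (-39 + 273.15)^(1/3) = 6.163557
PPI_2 = (-9 + 273.15)^(1/3) = 6.416283
PPI_blend = 0.56 * 6.163557 + 0.44 * 6.416283 = 6.274756
PP_blend = 6.274756^3 - 273.15 = 247.0532 - 273.15 = -26.1

-26.1 degC


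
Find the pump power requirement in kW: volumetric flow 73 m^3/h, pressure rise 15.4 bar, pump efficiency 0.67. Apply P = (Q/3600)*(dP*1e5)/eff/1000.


Q = 73 / 3600 = 0.0202778 m^3/s
P = 0.0202778 * (15.4 * 1e5) / 0.67 / 1000 = 46.61

46.61 kW


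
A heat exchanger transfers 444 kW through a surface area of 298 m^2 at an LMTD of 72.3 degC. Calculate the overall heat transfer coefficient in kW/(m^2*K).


From Q = U*A*LMTD, U = Q / (A * LMTD)
U = 444 / (298 * 72.3) = 444 / 21545.4 = 0.02061

0.02061 kW/(m^2*K)


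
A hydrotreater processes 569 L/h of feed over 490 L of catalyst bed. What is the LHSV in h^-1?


LHSV = volumetric feed rate / catalyst volume
= 569 L/h / 490 L
= 1.161 h^-1

1.161 h^-1


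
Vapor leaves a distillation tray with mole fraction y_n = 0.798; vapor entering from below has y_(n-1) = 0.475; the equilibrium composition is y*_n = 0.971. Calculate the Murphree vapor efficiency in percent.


Murphree vapor efficiency: EMV = (y_n - y_(n-1)) / (y*_n - y_(n-1)) * 100
EMV = (0.798 - 0.475) / (0.971 - 0.475) * 100 = 0.323 / 0.496 * 100 = 65.12

65.12 %


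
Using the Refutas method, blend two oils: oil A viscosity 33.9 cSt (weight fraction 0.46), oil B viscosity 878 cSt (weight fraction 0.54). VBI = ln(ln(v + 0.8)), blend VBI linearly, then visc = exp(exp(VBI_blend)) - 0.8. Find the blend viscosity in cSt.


Refutas method: VBN_i = 14.534*ln(ln(visc_i + 0.8)) + 10.975, blended linearly by mass fraction; since VBN is linear in VBI_i = ln(ln(visc_i + 0.8)) and the fractions sum to 1, blend VBI directly: visc = exp(exp(VBI_blend)) - 0.8
VBI_1 = ln(ln(33.9 + 0.8)) = 1.26603
VBI_2 = ln(ln(878 + 0.8)) = 1.91376
VBI_blend = 0.46 * 1.26603 + 0.54 * 1.91376 = 1.6158
visc_blend = exp(exp(1.6158)) - 0.8 = 152.4

152.4 cSt


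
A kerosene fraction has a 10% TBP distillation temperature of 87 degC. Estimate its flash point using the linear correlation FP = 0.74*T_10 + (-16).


FP = 0.74 * 87 + (-16) = 48.38

48.38 degC


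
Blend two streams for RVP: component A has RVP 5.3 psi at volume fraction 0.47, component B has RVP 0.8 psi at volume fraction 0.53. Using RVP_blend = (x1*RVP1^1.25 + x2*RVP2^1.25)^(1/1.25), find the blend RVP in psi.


Chevron index: RVP_blend = (sum xi*RVPi^1.25)^(1/1.25)
RVP^1.25 terms: 0.47 * 5.3^1.25 + 0.53 * 0.8^1.25 = 4.18057
RVP_blend = 4.18057^(1/1.25) = 3.140

3.140 psi


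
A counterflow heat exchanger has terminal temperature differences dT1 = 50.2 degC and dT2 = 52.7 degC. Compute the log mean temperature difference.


LMTD = (dT1 - dT2) / ln(dT1/dT2)
= (50.2 - 52.7) / ln(50.2 / 52.7) = -2.5 / -0.0486004 = 51.44

51.44 degC


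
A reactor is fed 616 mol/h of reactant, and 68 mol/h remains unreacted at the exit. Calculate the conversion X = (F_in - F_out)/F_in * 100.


X = (F_in - F_out) / F_in * 100
Moles reacted = 616 - 68 = 548
X = 548 / 616 * 100
= 0.8896 * 100
= 88.96 %

88.96 %


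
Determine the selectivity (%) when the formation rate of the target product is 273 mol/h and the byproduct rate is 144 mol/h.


Selectivity = desired / (desired + undesired) * 100
Total products = 273 + 144 = 417 mol/h
S = 273 / 417 * 100
= 0.6547 * 100
= 65.47 %

65.47 %


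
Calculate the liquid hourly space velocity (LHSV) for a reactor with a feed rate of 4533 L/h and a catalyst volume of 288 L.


LHSV = volumetric feed rate / catalyst volume
= 4533 L/h / 288 L
= 15.74 h^-1

15.74 h^-1


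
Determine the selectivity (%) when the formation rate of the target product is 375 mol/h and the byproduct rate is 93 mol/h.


Selectivity = desired / (desired + undesired) * 100
Total products = 375 + 93 = 468 mol/h
S = 375 / 468 * 100
= 0.8013 * 100
= 80.13 %

80.13 %


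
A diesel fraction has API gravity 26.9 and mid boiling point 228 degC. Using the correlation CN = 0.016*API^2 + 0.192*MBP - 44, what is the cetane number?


CN = 0.016 * 26.9^2 + 0.192 * 228 - 44
CN = 11.57776 + 43.776 - 44 = 11.35376

11.35376


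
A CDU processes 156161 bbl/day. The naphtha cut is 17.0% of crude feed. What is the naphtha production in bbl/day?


Crude throughput = 156161 bbl/day
Fraction yield = 17.0%
yield = throughput * fraction / 100
yield = 156161 * 17.0 / 100 = 26547.37

26547.37 bbl/day


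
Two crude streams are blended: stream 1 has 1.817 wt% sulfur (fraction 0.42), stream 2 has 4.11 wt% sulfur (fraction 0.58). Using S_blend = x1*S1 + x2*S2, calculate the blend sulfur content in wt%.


Linear sulfur blending: S_blend = x1*S1 + x2*S2
Contribution 1: 0.42 * 1.817 = 0.76314 wt%
Contribution 2: 0.58 * 4.11 = 2.3838 wt%
S_blend = 0.76314 + 2.3838 = 3.14694

3.14694 wt%


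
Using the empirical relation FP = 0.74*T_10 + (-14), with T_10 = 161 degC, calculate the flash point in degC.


FP = 0.74 * 161 + (-14) = 105.14

105.14 degC


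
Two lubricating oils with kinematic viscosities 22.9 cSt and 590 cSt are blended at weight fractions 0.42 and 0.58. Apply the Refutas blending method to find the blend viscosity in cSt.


Refutas method: VBN_i = 14.534*ln(ln(visc_i + 0.8)) + 10.975, blended linearly by mass fraction; since VBN is linear in VBI_i = ln(ln(visc_i + 0.8)) and the fractions sum to 1, blend VBI directly: visc = exp(exp(VBI_blend)) - 0.8
VBI_1 = ln(ln(22.9 + 0.8)) = 1.1523
VBI_2 = ln(ln(590 + 0.8)) = 1.8534
VBI_blend = 0.42 * 1.1523 + 0.58 * 1.8534 = 1.55894
visc_blend = exp(exp(1.55894)) - 0.8 = 115.2

115.2 cSt


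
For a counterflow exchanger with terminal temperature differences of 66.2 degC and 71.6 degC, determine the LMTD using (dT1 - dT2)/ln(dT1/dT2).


LMTD = (dT1 - dT2) / ln(dT1/dT2)
= (66.2 - 71.6) / ln(66.2 / 71.6) = -5.4 / -0.0784146 = 68.86

68.86 degC


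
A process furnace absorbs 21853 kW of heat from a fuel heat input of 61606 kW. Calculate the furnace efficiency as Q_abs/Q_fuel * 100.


Furnace efficiency = Q_absorbed / Q_fuel * 100
= 21853 / 61606 * 100 = 35.47

35.47 %


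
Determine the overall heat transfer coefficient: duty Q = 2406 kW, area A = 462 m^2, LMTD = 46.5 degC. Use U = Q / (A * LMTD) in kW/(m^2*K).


From Q = U*A*LMTD, U = Q / (A * LMTD)
U = 2406 / (462 * 46.5) = 2406 / 21483 = 0.1120

0.1120 kW/(m^2*K)


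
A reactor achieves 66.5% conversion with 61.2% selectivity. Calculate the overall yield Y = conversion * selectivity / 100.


Overall yield = conversion (%) * selectivity (%) / 100
Conversion = 66.5%, Selectivity = 61.2%
Y = 66.5 * 61.2 / 100
= 40.698 %

40.698 %


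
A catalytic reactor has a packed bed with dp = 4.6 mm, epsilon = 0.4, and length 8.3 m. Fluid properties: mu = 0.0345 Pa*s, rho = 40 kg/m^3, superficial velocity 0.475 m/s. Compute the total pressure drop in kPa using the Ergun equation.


dp = 4.6 mm = 0.0046 m
Viscous term = 150*0.0345*0.475*(1-0.4)^2 / (0.0046^2*0.4^3) = 653448
Inertial term = 1.75*40*0.475^2*(1-0.4) / (0.0046*0.4^3) = 32188.3
dP/L = 653448 + 32188.3 = 685636 Pa/m
dP = 685636 * 8.3 / 1000 = 5691 kPa

5691 kPa


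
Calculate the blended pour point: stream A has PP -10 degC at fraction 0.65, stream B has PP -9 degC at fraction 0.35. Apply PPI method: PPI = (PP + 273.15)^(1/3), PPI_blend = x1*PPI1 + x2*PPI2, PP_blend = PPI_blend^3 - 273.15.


PPI_1 = (-10 + 273.15)^(1/3) = 6.408176
PPI_2 = (-9 + 273.15)^(1/3) = 6.416283
PPI_blend = 0.65 * 6.408176 + 0.35 * 6.416283 = 6.411013
PP_blend = 6.411013^3 - 273.15 = 263.4996 - 273.15 = -9.65

-9.65 degC


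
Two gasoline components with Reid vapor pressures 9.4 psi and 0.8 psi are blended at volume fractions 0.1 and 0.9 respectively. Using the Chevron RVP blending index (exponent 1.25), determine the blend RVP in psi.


Chevron index: RVP_blend = (sum xi*RVPi^1.25)^(1/1.25)
RVP^1.25 terms: 0.1 * 9.4^1.25 + 0.9 * 0.8^1.25 = 2.32686
RVP_blend = 2.32686^(1/1.25) = 1.965

1.965 psi


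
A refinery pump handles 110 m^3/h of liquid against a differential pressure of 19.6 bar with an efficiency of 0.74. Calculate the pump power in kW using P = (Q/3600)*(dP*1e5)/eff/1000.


Q = 110 / 3600 = 0.0305556 m^3/s
P = 0.0305556 * (19.6 * 1e5) / 0.74 / 1000 = 80.93

80.93 kW


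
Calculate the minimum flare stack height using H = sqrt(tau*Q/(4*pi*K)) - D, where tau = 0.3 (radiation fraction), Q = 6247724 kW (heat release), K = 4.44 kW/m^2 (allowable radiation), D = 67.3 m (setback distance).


tau*Q/(4*pi*K) = 0.3 * 6247724 / (4 * pi * 4.44) = 33593.1
sqrt(33593.1) = 183.284
H = 183.284 - 67.3 = 116.0

116.0 m


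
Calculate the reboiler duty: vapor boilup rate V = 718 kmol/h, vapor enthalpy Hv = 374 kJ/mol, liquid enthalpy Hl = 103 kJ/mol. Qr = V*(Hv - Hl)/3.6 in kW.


Qr = 718 * (374 - 103) / 3.6 = 718 * 271 / 3.6 = 54050

54050 kW


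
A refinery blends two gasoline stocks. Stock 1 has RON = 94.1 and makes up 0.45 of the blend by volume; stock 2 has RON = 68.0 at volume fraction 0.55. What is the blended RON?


Linear blending: RON_blend = sum(vi * RONi)
Contribution 1: 0.45 * 94.1 = 42.345
Contribution 2: 0.55 * 68.0 = 37.4
RON_blend = 42.345 + 37.4 = 79.745

79.745


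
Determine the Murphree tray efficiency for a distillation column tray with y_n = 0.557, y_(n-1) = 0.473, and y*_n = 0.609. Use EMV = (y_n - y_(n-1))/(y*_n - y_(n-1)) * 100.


Murphree vapor efficiency: EMV = (y_n - y_(n-1)) / (y*_n - y_(n-1)) * 100
EMV = (0.557 - 0.473) / (0.609 - 0.473) * 100 = 0.084 / 0.136 * 100 = 61.76

61.76 %


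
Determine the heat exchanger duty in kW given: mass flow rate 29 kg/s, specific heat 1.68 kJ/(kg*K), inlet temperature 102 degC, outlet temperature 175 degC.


Q = m_dot * cp * delta_T
delta_T = 175 - 102 = 73 K
Q = 29 * 1.68 * 73
= 48.72 * 73
= 3556.56 kW

3556.56 kW


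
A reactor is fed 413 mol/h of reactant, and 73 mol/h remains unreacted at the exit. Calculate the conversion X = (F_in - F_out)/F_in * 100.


X = (F_in - F_out) / F_in * 100
Moles reacted = 413 - 73 = 340
X = 340 / 413 * 100
= 0.8232 * 100
= 82.32 %

82.32 %


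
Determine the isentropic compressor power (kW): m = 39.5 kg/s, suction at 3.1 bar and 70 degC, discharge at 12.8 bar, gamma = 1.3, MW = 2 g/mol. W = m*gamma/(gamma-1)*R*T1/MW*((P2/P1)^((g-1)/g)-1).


Isentropic work: W = m*(gamma/(gamma-1))*(R*T1/MW)*((P2/P1)^((gamma-1)/gamma) - 1)
T1 = 70 + 273.15 = 343.15 K
Pressure ratio = 12.8 / 3.1 = 4.12903
Exponent = (1.3 - 1)/1.3 = 0.230769
(P2/P1)^exp - 1 = 4.12903^0.230769 - 1 = 0.387135
W = 39.5 * 1.3 / 0.3 * 8.314 * 343.15 / 2 * 0.387135 = 94520

94520 kW


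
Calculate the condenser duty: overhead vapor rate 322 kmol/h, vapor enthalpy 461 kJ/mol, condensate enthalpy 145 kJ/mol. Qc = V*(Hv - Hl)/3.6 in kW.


Qc = 322 * (461 - 145) / 3.6 = 322 * 316 / 3.6 = 28260

28260 kW


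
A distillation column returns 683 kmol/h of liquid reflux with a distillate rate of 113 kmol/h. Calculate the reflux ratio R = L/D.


Reflux ratio definition: R = L / D (liquid returned / distillate withdrawn)
L = 683 kmol/h, D = 113 kmol/h
R = 683 / 113 = 6.044

6.044


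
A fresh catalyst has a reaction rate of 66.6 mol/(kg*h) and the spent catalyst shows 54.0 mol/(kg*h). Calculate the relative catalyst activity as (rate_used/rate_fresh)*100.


Activity (%) = (rate_used / rate_fresh) * 100
rate_used = 54.0, rate_fresh = 66.6
= (54.0 / 66.6) * 100
= 0.8108 * 100 = 81.08

81.08 %


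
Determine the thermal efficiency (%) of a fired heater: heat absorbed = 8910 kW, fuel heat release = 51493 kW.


Furnace efficiency = Q_absorbed / Q_fuel * 100
= 8910 / 51493 * 100 = 17.30

17.30 %


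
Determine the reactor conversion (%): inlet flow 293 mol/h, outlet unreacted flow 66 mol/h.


X = (F_in - F_out) / F_in * 100
Moles reacted = 293 - 66 = 227
X = 227 / 293 * 100
= 0.7747 * 100
= 77.47 %

77.47 %


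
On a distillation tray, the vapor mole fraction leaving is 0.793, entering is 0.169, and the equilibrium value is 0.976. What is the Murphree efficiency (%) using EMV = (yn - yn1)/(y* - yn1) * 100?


Murphree vapor efficiency: EMV = (y_n - y_(n-1)) / (y*_n - y_(n-1)) * 100
EMV = (0.793 - 0.169) / (0.976 - 0.169) * 100 = 0.624 / 0.807 * 100 = 77.32

77.32 %


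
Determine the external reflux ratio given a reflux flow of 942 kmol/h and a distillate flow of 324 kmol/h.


Reflux ratio definition: R = L / D (liquid returned / distillate withdrawn)
L = 942 kmol/h, D = 324 kmol/h
R = 942 / 324 = 2.907

2.907


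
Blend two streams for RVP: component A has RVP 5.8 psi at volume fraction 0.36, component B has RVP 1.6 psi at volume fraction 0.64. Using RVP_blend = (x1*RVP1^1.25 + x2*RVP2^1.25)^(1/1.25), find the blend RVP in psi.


Chevron index: RVP_blend = (sum xi*RVPi^1.25)^(1/1.25)
RVP^1.25 terms: 0.36 * 5.8^1.25 + 0.64 * 1.6^1.25 = 4.39199
RVP_blend = 4.39199^(1/1.25) = 3.267

3.267 psi


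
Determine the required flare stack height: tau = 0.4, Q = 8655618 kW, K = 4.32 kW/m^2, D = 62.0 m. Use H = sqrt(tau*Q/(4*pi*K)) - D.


tau*Q/(4*pi*K) = 0.4 * 8655618 / (4 * pi * 4.32) = 63777.1
sqrt(63777.1) = 252.541
H = 252.541 - 62.0 = 190.5

190.5 m


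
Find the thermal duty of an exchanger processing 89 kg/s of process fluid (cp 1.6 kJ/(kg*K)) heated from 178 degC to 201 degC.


Q = m_dot * cp * delta_T
delta_T = 201 - 178 = 23 K
Q = 89 * 1.6 * 23
= 142.4 * 23
= 3275.2 kW

3275.2 kW


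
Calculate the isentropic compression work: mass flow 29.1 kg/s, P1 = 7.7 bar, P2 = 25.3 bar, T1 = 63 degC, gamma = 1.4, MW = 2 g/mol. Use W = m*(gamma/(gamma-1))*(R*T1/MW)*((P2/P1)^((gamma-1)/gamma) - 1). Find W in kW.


Isentropic work: W = m*(gamma/(gamma-1))*(R*T1/MW)*((P2/P1)^((gamma-1)/gamma) - 1)
T1 = 63 + 273.15 = 336.15 K
Pressure ratio = 25.3 / 7.7 = 3.28571
Exponent = (1.4 - 1)/1.4 = 0.285714
(P2/P1)^exp - 1 = 3.28571^0.285714 - 1 = 0.40478
W = 29.1 * 1.4 / 0.4 * 8.314 * 336.15 / 2 * 0.40478 = 57610

57610 kW


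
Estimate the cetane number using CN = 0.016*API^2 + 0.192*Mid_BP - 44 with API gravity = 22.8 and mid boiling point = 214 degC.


CN = 0.016 * 22.8^2 + 0.192 * 214 - 44
CN = 8.31744 + 41.088 - 44 = 5.40544

5.40544


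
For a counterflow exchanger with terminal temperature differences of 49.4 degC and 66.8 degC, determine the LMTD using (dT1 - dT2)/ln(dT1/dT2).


LMTD = (dT1 - dT2) / ln(dT1/dT2)
= (49.4 - 66.8) / ln(49.4 / 66.8) = -17.4 / -0.301753 = 57.66

57.66 degC


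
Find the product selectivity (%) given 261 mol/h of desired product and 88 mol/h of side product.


Selectivity = desired / (desired + undesired) * 100
Total products = 261 + 88 = 349 mol/h
S = 261 / 349 * 100
= 0.7479 * 100
= 74.79 %

74.79 %


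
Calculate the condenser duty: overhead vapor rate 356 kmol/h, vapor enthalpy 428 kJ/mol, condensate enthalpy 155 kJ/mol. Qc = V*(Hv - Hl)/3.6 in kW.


Qc = 356 * (428 - 155) / 3.6 = 356 * 273 / 3.6 = 27000

27000 kW


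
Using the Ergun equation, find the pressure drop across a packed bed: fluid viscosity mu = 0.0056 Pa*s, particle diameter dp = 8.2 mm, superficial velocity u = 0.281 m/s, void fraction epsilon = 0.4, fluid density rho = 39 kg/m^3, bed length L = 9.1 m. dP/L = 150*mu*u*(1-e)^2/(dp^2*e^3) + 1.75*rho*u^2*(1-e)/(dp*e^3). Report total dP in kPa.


dp = 8.2 mm = 0.0082 m
Viscous term = 150*0.0056*0.281*(1-0.4)^2 / (0.0082^2*0.4^3) = 19746.1
Inertial term = 1.75*39*0.281^2*(1-0.4) / (0.0082*0.4^3) = 6161.31
dP/L = 19746.1 + 6161.31 = 25907.4 Pa/m
dP = 25907.4 * 9.1 / 1000 = 235.8 kPa

235.8 kPa


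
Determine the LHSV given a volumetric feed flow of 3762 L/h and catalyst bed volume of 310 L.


LHSV = volumetric feed rate / catalyst volume
= 3762 L/h / 310 L
= 12.14 h^-1

12.14 h^-1


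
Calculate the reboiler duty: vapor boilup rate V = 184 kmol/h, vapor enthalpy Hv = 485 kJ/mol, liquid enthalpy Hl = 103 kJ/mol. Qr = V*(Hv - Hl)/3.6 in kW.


Qr = 184 * (485 - 103) / 3.6 = 184 * 382 / 3.6 = 19520

19520 kW


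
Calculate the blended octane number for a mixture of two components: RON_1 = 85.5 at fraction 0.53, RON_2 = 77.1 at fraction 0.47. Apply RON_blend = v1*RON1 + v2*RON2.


Linear blending: RON_blend = sum(vi * RONi)
Contribution 1: 0.53 * 85.5 = 45.315
Contribution 2: 0.47 * 77.1 = 36.237
RON_blend = 45.315 + 36.237 = 81.552

81.552


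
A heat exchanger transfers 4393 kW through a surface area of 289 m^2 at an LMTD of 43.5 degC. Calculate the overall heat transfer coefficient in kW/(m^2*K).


From Q = U*A*LMTD, U = Q / (A * LMTD)
U = 4393 / (289 * 43.5) = 4393 / 12571.5 = 0.3494

0.3494 kW/(m^2*K)


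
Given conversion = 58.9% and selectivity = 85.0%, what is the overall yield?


Overall yield = conversion (%) * selectivity (%) / 100
Conversion = 58.9%, Selectivity = 85.0%
Y = 58.9 * 85.0 / 100
= 50.065 %

50.065 %


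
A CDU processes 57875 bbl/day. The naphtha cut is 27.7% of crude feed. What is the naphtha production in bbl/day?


Crude throughput = 57875 bbl/day
Fraction yield = 27.7%
yield = throughput * fraction / 100
yield = 57875 * 27.7 / 100 = 16031.375

16031.375 bbl/day


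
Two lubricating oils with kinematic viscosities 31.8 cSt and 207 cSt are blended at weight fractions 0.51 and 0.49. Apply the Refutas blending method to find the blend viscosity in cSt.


Refutas method: VBN_i = 14.534*ln(ln(visc_i + 0.8)) + 10.975, blended linearly by mass fraction; since VBN is linear in VBI_i = ln(ln(visc_i + 0.8)) and the fractions sum to 1, blend VBI directly: visc = exp(exp(VBI_blend)) - 0.8
VBI_1 = ln(ln(31.8 + 0.8)) = 1.24827
VBI_2 = ln(ln(207 + 0.8)) = 1.67458
VBI_blend = 0.51 * 1.24827 + 0.49 * 1.67458 = 1.45716
visc_blend = exp(exp(1.45716)) - 0.8 = 72.44

72.44 cSt


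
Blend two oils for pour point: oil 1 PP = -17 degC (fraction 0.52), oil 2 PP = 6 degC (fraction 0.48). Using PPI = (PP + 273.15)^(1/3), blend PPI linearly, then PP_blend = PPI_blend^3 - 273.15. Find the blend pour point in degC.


PPI_1 = (-17 + 273.15)^(1/3) = 6.350844
PPI_2 = (6 + 273.15)^(1/3) = 6.535506
PPI_blend = 0.52 * 6.350844 + 0.48 * 6.535506 = 6.439482
PP_blend = 6.439482^3 - 273.15 = 267.0255 - 273.15 = -6.12

-6.12 degC


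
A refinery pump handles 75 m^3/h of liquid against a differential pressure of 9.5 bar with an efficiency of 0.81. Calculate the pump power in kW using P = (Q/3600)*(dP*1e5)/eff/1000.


Q = 75 / 3600 = 0.0208333 m^3/s
P = 0.0208333 * (9.5 * 1e5) / 0.81 / 1000 = 24.43

24.43 kW


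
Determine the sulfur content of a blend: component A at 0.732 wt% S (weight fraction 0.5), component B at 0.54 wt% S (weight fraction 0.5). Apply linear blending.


Linear sulfur blending: S_blend = x1*S1 + x2*S2
Contribution 1: 0.5 * 0.732 = 0.366 wt%
Contribution 2: 0.5 * 0.54 = 0.27 wt%
S_blend = 0.366 + 0.27 = 0.636

0.636 wt%


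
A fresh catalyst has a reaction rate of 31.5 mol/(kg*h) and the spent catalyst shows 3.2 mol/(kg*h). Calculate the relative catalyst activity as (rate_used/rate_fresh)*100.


Activity (%) = (rate_used / rate_fresh) * 100
rate_used = 3.2, rate_fresh = 31.5
= (3.2 / 31.5) * 100
= 0.1016 * 100 = 10.16

10.16 %


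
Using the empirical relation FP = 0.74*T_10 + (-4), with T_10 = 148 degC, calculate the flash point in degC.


FP = 0.74 * 148 + (-4) = 105.52

105.52 degC


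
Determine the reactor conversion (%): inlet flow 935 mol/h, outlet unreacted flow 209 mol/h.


X = (F_in - F_out) / F_in * 100
Moles reacted = 935 - 209 = 726
X = 726 / 935 * 100
= 0.7765 * 100
= 77.65 %

77.65 %


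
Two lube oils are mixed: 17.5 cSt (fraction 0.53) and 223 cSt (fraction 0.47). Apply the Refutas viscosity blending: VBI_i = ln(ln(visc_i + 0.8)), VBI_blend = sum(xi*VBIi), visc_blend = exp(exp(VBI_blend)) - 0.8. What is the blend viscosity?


Refutas method: VBN_i = 14.534*ln(ln(visc_i + 0.8)) + 10.975, blended linearly by mass fraction; since VBN is linear in VBI_i = ln(ln(visc_i + 0.8)) and the fractions sum to 1, blend VBI directly: visc = exp(exp(VBI_blend)) - 0.8
VBI_1 = ln(ln(17.5 + 0.8)) = 1.06709
VBI_2 = ln(ln(223 + 0.8)) = 1.68839
VBI_blend = 0.53 * 1.06709 + 0.47 * 1.68839 = 1.3591
visc_blend = exp(exp(1.3591)) - 0.8 = 48.24

48.24 cSt


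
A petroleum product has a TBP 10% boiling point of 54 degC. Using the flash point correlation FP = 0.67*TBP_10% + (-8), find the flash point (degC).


FP = 0.67 * 54 + (-8) = 28.18

28.18 degC


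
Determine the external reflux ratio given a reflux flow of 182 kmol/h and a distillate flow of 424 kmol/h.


Reflux ratio definition: R = L / D (liquid returned / distillate withdrawn)
L = 182 kmol/h, D = 424 kmol/h
R = 182 / 424 = 0.4292

0.4292


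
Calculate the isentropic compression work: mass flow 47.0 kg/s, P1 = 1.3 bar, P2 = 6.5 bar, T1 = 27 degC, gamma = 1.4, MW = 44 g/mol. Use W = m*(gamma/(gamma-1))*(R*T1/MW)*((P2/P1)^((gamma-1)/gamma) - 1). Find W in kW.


Isentropic work: W = m*(gamma/(gamma-1))*(R*T1/MW)*((P2/P1)^((gamma-1)/gamma) - 1)
T1 = 27 + 273.15 = 300.15 K
Pressure ratio = 6.5 / 1.3 = 5
Exponent = (1.4 - 1)/1.4 = 0.285714
(P2/P1)^exp - 1 = 5^0.285714 - 1 = 0.583819
W = 47.0 * 1.4 / 0.4 * 8.314 * 300.15 / 44 * 0.583819 = 5447

5447 kW


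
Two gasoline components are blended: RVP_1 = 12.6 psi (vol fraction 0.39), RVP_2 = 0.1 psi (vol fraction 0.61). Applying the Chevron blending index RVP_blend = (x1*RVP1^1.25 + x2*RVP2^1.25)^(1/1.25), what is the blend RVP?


Chevron index: RVP_blend = (sum xi*RVPi^1.25)^(1/1.25)
RVP^1.25 terms: 0.39 * 12.6^1.25 + 0.61 * 0.1^1.25 = 9.29253
RVP_blend = 9.29253^(1/1.25) = 5.950

5.950 psi


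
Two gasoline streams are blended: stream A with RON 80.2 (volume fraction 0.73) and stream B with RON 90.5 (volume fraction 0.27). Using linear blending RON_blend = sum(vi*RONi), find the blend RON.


Linear blending: RON_blend = sum(vi * RONi)
Contribution 1: 0.73 * 80.2 = 58.546
Contribution 2: 0.27 * 90.5 = 24.435
RON_blend = 58.546 + 24.435 = 82.981

82.981


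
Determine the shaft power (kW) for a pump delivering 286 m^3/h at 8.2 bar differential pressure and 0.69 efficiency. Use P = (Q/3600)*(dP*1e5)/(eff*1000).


Q = 286 / 3600 = 0.0794444 m^3/s
P = 0.0794444 * (8.2 * 1e5) / 0.69 / 1000 = 94.41

94.41 kW


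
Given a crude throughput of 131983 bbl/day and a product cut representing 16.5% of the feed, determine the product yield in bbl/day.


Crude throughput = 131983 bbl/day
Fraction yield = 16.5%
yield = throughput * fraction / 100
yield = 131983 * 16.5 / 100 = 21777.195

21777.195 bbl/day


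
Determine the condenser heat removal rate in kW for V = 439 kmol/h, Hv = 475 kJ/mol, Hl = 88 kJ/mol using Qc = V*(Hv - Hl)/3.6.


Qc = 439 * (475 - 88) / 3.6 = 439 * 387 / 3.6 = 47190

47190 kW


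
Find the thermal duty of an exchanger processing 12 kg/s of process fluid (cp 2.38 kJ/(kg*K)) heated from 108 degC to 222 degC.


Q = m_dot * cp * delta_T
delta_T = 222 - 108 = 114 K
Q = 12 * 2.38 * 114
= 28.56 * 114
= 3255.84 kW

3255.84 kW


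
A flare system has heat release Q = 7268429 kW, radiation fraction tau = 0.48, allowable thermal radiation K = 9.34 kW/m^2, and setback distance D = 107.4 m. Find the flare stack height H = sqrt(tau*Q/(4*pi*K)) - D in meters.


tau*Q/(4*pi*K) = 0.48 * 7268429 / (4 * pi * 9.34) = 29725.2
sqrt(29725.2) = 172.41
H = 172.41 - 107.4 = 65.01

65.01 m


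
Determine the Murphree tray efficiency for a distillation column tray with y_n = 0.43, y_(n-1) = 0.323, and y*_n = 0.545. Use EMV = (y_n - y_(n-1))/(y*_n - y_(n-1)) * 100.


Murphree vapor efficiency: EMV = (y_n - y_(n-1)) / (y*_n - y_(n-1)) * 100
EMV = (0.43 - 0.323) / (0.545 - 0.323) * 100 = 0.107 / 0.222 * 100 = 48.20

48.20 %


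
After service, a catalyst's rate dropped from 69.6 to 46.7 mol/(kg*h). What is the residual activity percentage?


Activity (%) = (rate_used / rate_fresh) * 100
rate_used = 46.7, rate_fresh = 69.6
= (46.7 / 69.6) * 100
= 0.6710 * 100 = 67.10

67.10 %


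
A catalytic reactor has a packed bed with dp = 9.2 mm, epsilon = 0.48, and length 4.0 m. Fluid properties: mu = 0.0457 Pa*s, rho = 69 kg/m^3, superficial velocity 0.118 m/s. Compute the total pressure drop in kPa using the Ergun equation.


dp = 9.2 mm = 0.0092 m
Viscous term = 150*0.0457*0.118*(1-0.48)^2 / (0.0092^2*0.48^3) = 23366.7
Inertial term = 1.75*69*0.118^2*(1-0.48) / (0.0092*0.48^3) = 859.296
dP/L = 23366.7 + 859.296 = 24226 Pa/m
dP = 24226 * 4.0 / 1000 = 96.90 kPa

96.90 kPa


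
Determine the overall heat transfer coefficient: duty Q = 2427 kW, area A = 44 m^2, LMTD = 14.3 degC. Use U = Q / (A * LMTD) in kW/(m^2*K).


From Q = U*A*LMTD, U = Q / (A * LMTD)
U = 2427 / (44 * 14.3) = 2427 / 629.2 = 3.857

3.857 kW/(m^2*K)


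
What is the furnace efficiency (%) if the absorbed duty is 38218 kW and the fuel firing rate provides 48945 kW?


Furnace efficiency = Q_absorbed / Q_fuel * 100
= 38218 / 48945 * 100 = 78.08

78.08 %


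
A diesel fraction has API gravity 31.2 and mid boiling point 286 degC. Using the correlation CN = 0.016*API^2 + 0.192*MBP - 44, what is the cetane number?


CN = 0.016 * 31.2^2 + 0.192 * 286 - 44
CN = 15.57504 + 54.912 - 44 = 26.48704

26.48704


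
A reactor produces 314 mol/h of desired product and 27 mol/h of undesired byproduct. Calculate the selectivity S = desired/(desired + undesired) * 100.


Selectivity = desired / (desired + undesired) * 100
Total products = 314 + 27 = 341 mol/h
S = 314 / 341 * 100
= 0.9208 * 100
= 92.08 %

92.08 %


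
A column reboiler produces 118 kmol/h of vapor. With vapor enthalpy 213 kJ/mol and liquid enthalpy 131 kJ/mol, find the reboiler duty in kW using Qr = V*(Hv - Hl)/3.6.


Qr = 118 * (213 - 131) / 3.6 = 118 * 82 / 3.6 = 2688

2688 kW


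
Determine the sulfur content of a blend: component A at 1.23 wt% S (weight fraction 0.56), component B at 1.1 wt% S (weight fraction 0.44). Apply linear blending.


Linear sulfur blending: S_blend = x1*S1 + x2*S2
Contribution 1: 0.56 * 1.23 = 0.6888 wt%
Contribution 2: 0.44 * 1.1 = 0.484 wt%
S_blend = 0.6888 + 0.484 = 1.1728

1.1728 wt%


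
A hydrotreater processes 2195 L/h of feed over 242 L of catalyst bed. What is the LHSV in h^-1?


LHSV = volumetric feed rate / catalyst volume
= 2195 L/h / 242 L
= 9.070 h^-1

9.070 h^-1


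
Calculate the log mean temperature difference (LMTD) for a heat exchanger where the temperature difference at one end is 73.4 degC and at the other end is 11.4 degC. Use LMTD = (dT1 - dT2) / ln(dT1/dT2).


LMTD = (dT1 - dT2) / ln(dT1/dT2)
= (73.4 - 11.4) / ln(73.4 / 11.4) = 62 / 1.86231 = 33.29

33.29 degC


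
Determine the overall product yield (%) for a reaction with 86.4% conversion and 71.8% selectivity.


Overall yield = conversion (%) * selectivity (%) / 100
Conversion = 86.4%, Selectivity = 71.8%
Y = 86.4 * 71.8 / 100
= 62.0352 %

62.0352 %


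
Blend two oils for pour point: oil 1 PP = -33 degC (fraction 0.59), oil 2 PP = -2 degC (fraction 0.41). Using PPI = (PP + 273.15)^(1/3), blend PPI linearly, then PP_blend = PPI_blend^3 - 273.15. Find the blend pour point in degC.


PPI_1 = (-33 + 273.15)^(1/3) = 6.215759
PPI_2 = (-2 + 273.15)^(1/3) = 6.472467
PPI_blend = 0.59 * 6.215759 + 0.41 * 6.472467 = 6.321009
PP_blend = 6.321009^3 - 273.15 = 252.5569 - 273.15 = -20.59

-20.59 degC


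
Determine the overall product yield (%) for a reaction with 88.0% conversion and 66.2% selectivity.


Overall yield = conversion (%) * selectivity (%) / 100
Conversion = 88.0%, Selectivity = 66.2%
Y = 88.0 * 66.2 / 100
= 58.256 %

58.256 %


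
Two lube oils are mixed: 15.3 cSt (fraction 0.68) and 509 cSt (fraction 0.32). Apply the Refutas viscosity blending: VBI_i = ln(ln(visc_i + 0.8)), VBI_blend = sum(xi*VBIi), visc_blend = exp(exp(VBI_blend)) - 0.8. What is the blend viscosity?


Refutas method: VBN_i = 14.534*ln(ln(visc_i + 0.8)) + 10.975, blended linearly by mass fraction; since VBN is linear in VBI_i = ln(ln(visc_i + 0.8)) and the fractions sum to 1, blend VBI directly: visc = exp(exp(VBI_blend)) - 0.8
VBI_1 = ln(ln(15.3 + 0.8)) = 1.02203
VBI_2 = ln(ln(509 + 0.8)) = 1.83002
VBI_blend = 0.68 * 1.02203 + 0.32 * 1.83002 = 1.28059
visc_blend = exp(exp(1.28059)) - 0.8 = 35.75

35.75 cSt


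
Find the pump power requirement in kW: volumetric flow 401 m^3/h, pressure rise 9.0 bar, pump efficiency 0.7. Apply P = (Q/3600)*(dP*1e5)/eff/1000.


Q = 401 / 3600 = 0.111389 m^3/s
P = 0.111389 * (9.0 * 1e5) / 0.7 / 1000 = 143.2

143.2 kW


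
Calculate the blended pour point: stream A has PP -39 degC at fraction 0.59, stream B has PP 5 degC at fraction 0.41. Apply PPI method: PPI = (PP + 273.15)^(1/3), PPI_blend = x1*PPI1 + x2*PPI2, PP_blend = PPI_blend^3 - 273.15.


PPI_1 = (-39 + 273.15)^(1/3) = 6.163557
PPI_2 = (5 + 273.15)^(1/3) = 6.527693
PPI_blend = 0.59 * 6.163557 + 0.41 * 6.527693 = 6.312853
PP_blend = 6.312853^3 - 273.15 = 251.5805 - 273.15 = -21.57

-21.57 degC


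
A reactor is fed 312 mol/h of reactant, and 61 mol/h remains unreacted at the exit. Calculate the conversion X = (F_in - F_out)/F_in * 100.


X = (F_in - F_out) / F_in * 100
Moles reacted = 312 - 61 = 251
X = 251 / 312 * 100
= 0.8045 * 100
= 80.45 %

80.45 %


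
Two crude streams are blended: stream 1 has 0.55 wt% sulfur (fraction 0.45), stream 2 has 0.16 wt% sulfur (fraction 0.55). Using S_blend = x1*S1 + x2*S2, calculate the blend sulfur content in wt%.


Linear sulfur blending: S_blend = x1*S1 + x2*S2
Contribution 1: 0.45 * 0.55 = 0.2475 wt%
Contribution 2: 0.55 * 0.16 = 0.088 wt%
S_blend = 0.2475 + 0.088 = 0.3355

0.3355 wt%
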